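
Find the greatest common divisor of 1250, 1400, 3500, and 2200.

1250 = 2 × 5^4
1400 = 2^3 × 5^2 × 7
3500 = 2^2 × 5^3 × 7
2200 = 2^3 × 5^2 × 11
gcd(1250, 1400, 3500, 2200) = 2 × 5^2 = 50.

50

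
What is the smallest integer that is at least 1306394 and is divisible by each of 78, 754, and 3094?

The integer must be a common multiple of 78, 754, and 3094, so a multiple of their LCM.
78 = 2 × 3 × 13
754 = 2 × 13 × 29
3094 = 2 × 7 × 13 × 17
LCM(78, 754, 3094) = 2 × 3 × 7 × 13 × 17 × 29 = 269178.
Smallest multiple of 269178 that is ≥ 1306394: ⌈1306394/269178⌉ × 269178 = 5 × 269178 = 1345890.

1345890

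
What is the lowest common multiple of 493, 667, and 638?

493 = 17 × 29
667 = 23 × 29
638 = 2 × 11 × 29
LCM(493, 667, 638) = 2 × 11 × 17 × 23 × 29 = 249458.

249458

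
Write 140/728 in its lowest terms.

140 = 2^2 × 5 × 7
728 = 2^3 × 7 × 13
gcd(140, 728) = 2^2 × 7 = 28.
Divide numerator and denominator by 28: 140/728 = 5/26.

5/26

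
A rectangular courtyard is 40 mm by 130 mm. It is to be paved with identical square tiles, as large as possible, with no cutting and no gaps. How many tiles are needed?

Tile side = gcd(40, 130).
40 = 2^3 × 5
130 = 2 × 5 × 13
gcd(40, 130) = 2 × 5 = 10.
Tiles: (40/10) × (130/10) = 4 × 13 = 52.

52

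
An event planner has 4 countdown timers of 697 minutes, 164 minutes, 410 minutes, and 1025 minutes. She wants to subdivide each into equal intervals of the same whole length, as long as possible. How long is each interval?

41 minutes

The interval must divide each timer length; the longest such is the gcd.
697 = 17 × 41
164 = 2^2 × 41
410 = 2 × 5 × 41
1025 = 5^2 × 41
gcd(697, 164, 410, 1025) = 41.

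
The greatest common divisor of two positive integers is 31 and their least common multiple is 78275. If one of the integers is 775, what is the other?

3131

For two integers, gcd × lcm = product, so the other is (31 × 78275) / 775 = 2426525 / 775 = 3131.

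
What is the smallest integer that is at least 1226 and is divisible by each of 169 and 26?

The integer must be a common multiple of 169 and 26, so a multiple of their LCM.
169 = 13^2
26 = 2 × 13
LCM(169, 26) = 2 × 13^2 = 338.
Smallest multiple of 338 that is ≥ 1226: ⌈1226/338⌉ × 338 = 4 × 338 = 1352.

1352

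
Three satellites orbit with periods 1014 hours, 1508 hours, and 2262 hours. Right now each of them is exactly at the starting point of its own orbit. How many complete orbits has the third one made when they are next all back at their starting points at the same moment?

The first common completion time is the LCM of the periods.
1014 = 2 × 3 × 13^2
1508 = 2^2 × 13 × 29
2262 = 2 × 3 × 13 × 29
LCM(1014, 1508, 2262) = 2^2 × 3 × 13^2 × 29 = 58812.
Orbits for period 2262: 58812 / 2262 = 26.

26 orbits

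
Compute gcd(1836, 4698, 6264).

1836 = 2^2 × 3^3 × 17
4698 = 2 × 3^4 × 29
6264 = 2^3 × 3^3 × 29
gcd(1836, 4698, 6264) = 2 × 3^3 = 54.

54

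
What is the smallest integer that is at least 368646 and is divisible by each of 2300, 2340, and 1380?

The integer must be a common multiple of 2300, 2340, and 1380, so a multiple of their LCM.
2300 = 2^2 × 5^2 × 23
2340 = 2^2 × 3^2 × 5 × 13
1380 = 2^2 × 3 × 5 × 23
LCM(2300, 2340, 1380) = 2^2 × 3^2 × 5^2 × 13 × 23 = 269100.
Smallest multiple of 269100 that is ≥ 368646: ⌈368646/269100⌉ × 269100 = 2 × 269100 = 538200.

538200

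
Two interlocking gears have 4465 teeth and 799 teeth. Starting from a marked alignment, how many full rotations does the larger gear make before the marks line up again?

17 rotations

All finish a whole number of cycles simultaneously at t = LCM of the periods.
4465 = 5 × 19 × 47
799 = 17 × 47
LCM(4465, 799) = 5 × 17 × 19 × 47 = 75905.
Rotations for period 4465: 75905 / 4465 = 17.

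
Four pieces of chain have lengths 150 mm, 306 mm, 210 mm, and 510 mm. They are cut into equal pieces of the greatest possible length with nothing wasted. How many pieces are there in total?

Piece length = gcd(150, 306, 210, 510).
150 = 2 × 3 × 5^2
306 = 2 × 3^2 × 17
210 = 2 × 3 × 5 × 7
510 = 2 × 3 × 5 × 17
gcd(150, 306, 210, 510) = 2 × 3 = 6.
Total pieces = 150/6 + 306/6 + 210/6 + 510/6 = 25 + 51 + 35 + 85 = 196.

196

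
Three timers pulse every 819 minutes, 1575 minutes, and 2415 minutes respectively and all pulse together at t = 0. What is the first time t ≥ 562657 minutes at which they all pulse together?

Joint pulses occur at multiples of LCM(819, 1575, 2415).
819 = 3^2 × 7 × 13
1575 = 3^2 × 5^2 × 7
2415 = 3 × 5 × 7 × 23
LCM(819, 1575, 2415) = 3^2 × 5^2 × 7 × 13 × 23 = 470925.
Smallest multiple of 470925 that is ≥ 562657: ⌈562657/470925⌉ × 470925 = 2 × 470925 = 941850.

941850 minutes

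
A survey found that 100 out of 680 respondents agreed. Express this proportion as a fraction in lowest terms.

100 = 2^2 × 5^2
680 = 2^3 × 5 × 17
gcd(100, 680) = 2^2 × 5 = 20.
Divide numerator and denominator by 20: 100/680 = 5/34.

5/34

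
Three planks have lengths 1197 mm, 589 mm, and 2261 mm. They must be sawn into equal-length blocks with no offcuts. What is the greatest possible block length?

The block length must divide every plank, so the greatest is gcd(1197, 589, 2261).
1197 = 3^2 × 7 × 19
589 = 19 × 31
2261 = 7 × 17 × 19
gcd(1197, 589, 2261) = 19.

19 mm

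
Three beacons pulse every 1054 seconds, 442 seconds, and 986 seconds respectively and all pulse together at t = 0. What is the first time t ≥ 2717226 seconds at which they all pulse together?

2781506 seconds

Joint pulses occur at multiples of LCM(1054, 442, 986).
1054 = 2 × 17 × 31
442 = 2 × 13 × 17
986 = 2 × 17 × 29
LCM(1054, 442, 986) = 2 × 13 × 17 × 29 × 31 = 397358.
Smallest multiple of 397358 that is ≥ 2717226: ⌈2717226/397358⌉ × 397358 = 7 × 397358 = 2781506.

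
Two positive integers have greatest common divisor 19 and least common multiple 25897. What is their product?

492043

For any two positive integers, gcd × lcm = product = 19 × 25897 = 492043.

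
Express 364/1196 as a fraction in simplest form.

7/23

364 = 2^2 × 7 × 13
1196 = 2^2 × 13 × 23
gcd(364, 1196) = 2^2 × 13 = 52.
Divide numerator and denominator by 52: 364/1196 = 7/23.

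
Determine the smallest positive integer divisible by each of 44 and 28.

44 = 2^2 × 11
28 = 2^2 × 7
LCM(44, 28) = 2^2 × 7 × 11 = 308.

308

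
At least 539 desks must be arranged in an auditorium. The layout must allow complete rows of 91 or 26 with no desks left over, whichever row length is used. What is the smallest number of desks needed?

546

The number of desks must be a common multiple of 91 and 26, so a multiple of their LCM.
91 = 7 × 13
26 = 2 × 13
LCM(91, 26) = 2 × 7 × 13 = 182.
Smallest multiple of 182 that is ≥ 539: ⌈539/182⌉ × 182 = 3 × 182 = 546.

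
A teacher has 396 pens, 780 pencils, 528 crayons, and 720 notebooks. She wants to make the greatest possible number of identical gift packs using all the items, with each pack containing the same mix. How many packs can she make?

The pack count must divide each quantity, so the greatest is gcd(396, 780, 528, 720).
396 = 2^2 × 3^2 × 11
780 = 2^2 × 3 × 5 × 13
528 = 2^4 × 3 × 11
720 = 2^4 × 3^2 × 5
gcd(396, 780, 528, 720) = 2^2 × 3 = 12.

12 packs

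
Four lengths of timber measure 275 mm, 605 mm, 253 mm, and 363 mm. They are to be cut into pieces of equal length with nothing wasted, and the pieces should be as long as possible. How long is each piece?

Each piece length must divide every original length, so the longest possible is gcd(275, 605, 253, 363).
275 = 5^2 × 11
605 = 5 × 11^2
253 = 11 × 23
363 = 3 × 11^2
gcd(275, 605, 253, 363) = 11.

11 mm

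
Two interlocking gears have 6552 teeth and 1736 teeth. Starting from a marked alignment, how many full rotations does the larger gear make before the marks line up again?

31 rotations

The first common completion time is the LCM of the periods.
6552 = 2^3 × 3^2 × 7 × 13
1736 = 2^3 × 7 × 31
LCM(6552, 1736) = 2^3 × 3^2 × 7 × 13 × 31 = 203112.
Rotations for period 6552: 203112 / 6552 = 31.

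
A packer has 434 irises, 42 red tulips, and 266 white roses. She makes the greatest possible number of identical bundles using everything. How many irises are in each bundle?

Number of bundles = gcd(434, 42, 266).
434 = 2 × 7 × 31
42 = 2 × 3 × 7
266 = 2 × 7 × 19
gcd(434, 42, 266) = 2 × 7 = 14.
irises per bundle = 434 / 14 = 31.

31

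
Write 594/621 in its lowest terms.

594 = 2 × 3^3 × 11
621 = 3^3 × 23
gcd(594, 621) = 3^3 = 27.
Divide numerator and denominator by 27: 594/621 = 22/23.

22/23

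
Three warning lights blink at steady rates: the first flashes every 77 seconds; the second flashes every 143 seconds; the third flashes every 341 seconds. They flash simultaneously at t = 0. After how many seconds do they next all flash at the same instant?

31031 seconds

The first simultaneous occurrence is after LCM of the individual periods.
77 = 7 × 11
143 = 11 × 13
341 = 11 × 31
LCM(77, 143, 341) = 7 × 11 × 13 × 31 = 31031.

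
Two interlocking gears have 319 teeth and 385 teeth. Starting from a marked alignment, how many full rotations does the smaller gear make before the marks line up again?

35 rotations

All finish a whole number of cycles simultaneously at t = LCM of the periods.
319 = 11 × 29
385 = 5 × 7 × 11
LCM(319, 385) = 5 × 7 × 11 × 29 = 11165.
Rotations for period 319: 11165 / 319 = 35.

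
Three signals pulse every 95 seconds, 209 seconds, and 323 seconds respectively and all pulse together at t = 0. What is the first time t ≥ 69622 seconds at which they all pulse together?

71060 seconds

Joint pulses occur at multiples of LCM(95, 209, 323).
95 = 5 × 19
209 = 11 × 19
323 = 17 × 19
LCM(95, 209, 323) = 5 × 11 × 17 × 19 = 17765.
Smallest multiple of 17765 that is ≥ 69622: ⌈69622/17765⌉ × 17765 = 4 × 17765 = 71060.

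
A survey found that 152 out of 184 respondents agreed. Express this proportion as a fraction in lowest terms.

152 = 2^3 × 19
184 = 2^3 × 23
gcd(152, 184) = 2^3 = 8.
Divide numerator and denominator by 8: 152/184 = 19/23.

19/23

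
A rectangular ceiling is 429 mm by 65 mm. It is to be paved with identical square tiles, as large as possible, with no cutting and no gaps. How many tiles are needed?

165

Tile side = gcd(429, 65).
429 = 3 × 11 × 13
65 = 5 × 13
gcd(429, 65) = 13.
Tiles: (429/13) × (65/13) = 33 × 5 = 165.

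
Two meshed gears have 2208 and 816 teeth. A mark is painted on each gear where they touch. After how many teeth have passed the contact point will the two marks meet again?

37536 teeth

The first simultaneous occurrence is after LCM of the individual periods.
2208 = 2^5 × 3 × 23
816 = 2^4 × 3 × 17
LCM(2208, 816) = 2^5 × 3 × 17 × 23 = 37536.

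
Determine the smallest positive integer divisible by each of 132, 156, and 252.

132 = 2^2 × 3 × 11
156 = 2^2 × 3 × 13
252 = 2^2 × 3^2 × 7
LCM(132, 156, 252) = 2^2 × 3^2 × 7 × 11 × 13 = 36036.

36036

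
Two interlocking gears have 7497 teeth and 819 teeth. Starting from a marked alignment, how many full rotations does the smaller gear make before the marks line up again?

119 rotations

The first common completion time is the LCM of the periods.
7497 = 3^2 × 7^2 × 17
819 = 3^2 × 7 × 13
LCM(7497, 819) = 3^2 × 7^2 × 13 × 17 = 97461.
Rotations for period 819: 97461 / 819 = 119.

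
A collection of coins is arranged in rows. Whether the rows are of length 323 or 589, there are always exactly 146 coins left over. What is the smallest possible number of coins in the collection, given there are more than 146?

N − 146 must be a common multiple of 323 and 589.
323 = 17 × 19
589 = 19 × 31
LCM(323, 589) = 17 × 19 × 31 = 10013.
Smallest N > 146 is LCM + 146 = 10013 + 146 = 10159.

10159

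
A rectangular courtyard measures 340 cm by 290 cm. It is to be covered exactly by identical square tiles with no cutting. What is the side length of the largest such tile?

10 cm

The tile side must divide both 340 and 290, so the largest is their gcd.
340 = 2^2 × 5 × 17
290 = 2 × 5 × 29
gcd(340, 290) = 2 × 5 = 10.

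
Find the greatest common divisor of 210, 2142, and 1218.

210 = 2 × 3 × 5 × 7
2142 = 2 × 3^2 × 7 × 17
1218 = 2 × 3 × 7 × 29
gcd(210, 2142, 1218) = 2 × 3 × 7 = 42.

42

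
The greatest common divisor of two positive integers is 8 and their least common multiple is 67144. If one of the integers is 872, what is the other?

For two integers, gcd × lcm = product, so the other is (8 × 67144) / 872 = 537152 / 872 = 616.

616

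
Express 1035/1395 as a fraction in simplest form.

23/31

1035 = 3^2 × 5 × 23
1395 = 3^2 × 5 × 31
gcd(1035, 1395) = 3^2 × 5 = 45.
Divide numerator and denominator by 45: 1035/1395 = 23/31.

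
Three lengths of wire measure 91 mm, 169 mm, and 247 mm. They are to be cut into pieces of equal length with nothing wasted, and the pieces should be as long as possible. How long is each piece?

13 mm

The greatest length dividing all of 91, 169, and 247 is their gcd.
91 = 7 × 13
169 = 13^2
247 = 13 × 19
gcd(91, 169, 247) = 13.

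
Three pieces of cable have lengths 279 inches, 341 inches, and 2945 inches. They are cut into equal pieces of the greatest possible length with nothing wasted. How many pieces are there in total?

115

Piece length = gcd(279, 341, 2945).
279 = 3^2 × 31
341 = 11 × 31
2945 = 5 × 19 × 31
gcd(279, 341, 2945) = 31.
Total pieces = 279/31 + 341/31 + 2945/31 = 9 + 11 + 95 = 115.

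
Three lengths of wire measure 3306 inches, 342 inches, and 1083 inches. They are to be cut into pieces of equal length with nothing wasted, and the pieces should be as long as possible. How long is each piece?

The greatest length dividing all of 3306, 342, and 1083 is their gcd.
3306 = 2 × 3 × 19 × 29
342 = 2 × 3^2 × 19
1083 = 3 × 19^2
gcd(3306, 342, 1083) = 3 × 19 = 57.

57 inches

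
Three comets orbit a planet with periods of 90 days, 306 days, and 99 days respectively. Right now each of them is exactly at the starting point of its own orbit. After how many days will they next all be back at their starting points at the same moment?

The first simultaneous occurrence is after LCM of the individual periods.
90 = 2 × 3^2 × 5
306 = 2 × 3^2 × 17
99 = 3^2 × 11
LCM(90, 306, 99) = 2 × 3^2 × 5 × 11 × 17 = 16830.

16830 days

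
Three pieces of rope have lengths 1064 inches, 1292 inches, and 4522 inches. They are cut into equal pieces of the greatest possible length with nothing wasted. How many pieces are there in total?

Piece length = gcd(1064, 1292, 4522).
1064 = 2^3 × 7 × 19
1292 = 2^2 × 17 × 19
4522 = 2 × 7 × 17 × 19
gcd(1064, 1292, 4522) = 2 × 19 = 38.
Total pieces = 1064/38 + 1292/38 + 4522/38 = 28 + 34 + 119 = 181.

181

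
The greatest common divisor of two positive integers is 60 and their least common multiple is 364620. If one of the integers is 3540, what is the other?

For two integers, gcd × lcm = product, so the other is (60 × 364620) / 3540 = 21877200 / 3540 = 6180.

6180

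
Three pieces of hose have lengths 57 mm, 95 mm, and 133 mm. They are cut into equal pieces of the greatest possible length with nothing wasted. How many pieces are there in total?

15

Piece length = gcd(57, 95, 133).
57 = 3 × 19
95 = 5 × 19
133 = 7 × 19
gcd(57, 95, 133) = 19.
Total pieces = 57/19 + 95/19 + 133/19 = 3 + 5 + 7 = 15.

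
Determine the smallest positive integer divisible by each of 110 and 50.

550

110 = 2 × 5 × 11
50 = 2 × 5^2
LCM(110, 50) = 2 × 5^2 × 11 = 550.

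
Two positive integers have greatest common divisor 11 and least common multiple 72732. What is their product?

For any two positive integers, gcd × lcm = product = 11 × 72732 = 800052.

800052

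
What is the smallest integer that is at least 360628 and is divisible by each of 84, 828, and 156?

The integer must be a common multiple of 84, 828, and 156, so a multiple of their LCM.
84 = 2^2 × 3 × 7
828 = 2^2 × 3^2 × 23
156 = 2^2 × 3 × 13
LCM(84, 828, 156) = 2^2 × 3^2 × 7 × 13 × 23 = 75348.
Smallest multiple of 75348 that is ≥ 360628: ⌈360628/75348⌉ × 75348 = 5 × 75348 = 376740.

376740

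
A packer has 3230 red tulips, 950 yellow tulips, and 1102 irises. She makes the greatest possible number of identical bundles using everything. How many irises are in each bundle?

29

Number of bundles = gcd(3230, 950, 1102).
3230 = 2 × 5 × 17 × 19
950 = 2 × 5^2 × 19
1102 = 2 × 19 × 29
gcd(3230, 950, 1102) = 2 × 19 = 38.
irises per bundle = 1102 / 38 = 29.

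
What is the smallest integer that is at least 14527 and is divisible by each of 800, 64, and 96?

19200

The integer must be a common multiple of 800, 64, and 96, so a multiple of their LCM.
800 = 2^5 × 5^2
64 = 2^6
96 = 2^5 × 3
LCM(800, 64, 96) = 2^6 × 3 × 5^2 = 4800.
Smallest multiple of 4800 that is ≥ 14527: ⌈14527/4800⌉ × 4800 = 4 × 4800 = 19200.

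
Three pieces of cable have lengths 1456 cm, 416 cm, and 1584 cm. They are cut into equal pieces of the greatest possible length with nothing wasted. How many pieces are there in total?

Piece length = gcd(1456, 416, 1584).
1456 = 2^4 × 7 × 13
416 = 2^5 × 13
1584 = 2^4 × 3^2 × 11
gcd(1456, 416, 1584) = 2^4 = 16.
Total pieces = 1456/16 + 416/16 + 1584/16 = 91 + 26 + 99 = 216.

216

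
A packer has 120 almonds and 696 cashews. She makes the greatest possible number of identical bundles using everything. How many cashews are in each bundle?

29

Number of bundles = gcd(120, 696).
120 = 2^3 × 3 × 5
696 = 2^3 × 3 × 29
gcd(120, 696) = 2^3 × 3 = 24.
cashews per bundle = 696 / 24 = 29.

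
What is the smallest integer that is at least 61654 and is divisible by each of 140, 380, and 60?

63840

The integer must be a common multiple of 140, 380, and 60, so a multiple of their LCM.
140 = 2^2 × 5 × 7
380 = 2^2 × 5 × 19
60 = 2^2 × 3 × 5
LCM(140, 380, 60) = 2^2 × 3 × 5 × 7 × 19 = 7980.
Smallest multiple of 7980 that is ≥ 61654: ⌈61654/7980⌉ × 7980 = 8 × 7980 = 63840.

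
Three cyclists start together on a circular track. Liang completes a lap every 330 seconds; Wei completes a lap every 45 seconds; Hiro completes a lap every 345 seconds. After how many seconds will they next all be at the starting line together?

We need the least common multiple of the intervals.
330 = 2 × 3 × 5 × 11
45 = 3^2 × 5
345 = 3 × 5 × 23
LCM(330, 45, 345) = 2 × 3^2 × 5 × 11 × 23 = 22770.

22770 seconds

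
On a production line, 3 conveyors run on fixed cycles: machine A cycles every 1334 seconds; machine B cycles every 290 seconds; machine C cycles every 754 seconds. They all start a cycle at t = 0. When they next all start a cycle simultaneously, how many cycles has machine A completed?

65 cycles

All finish a whole number of cycles simultaneously at t = LCM of the periods.
1334 = 2 × 23 × 29
290 = 2 × 5 × 29
754 = 2 × 13 × 29
LCM(1334, 290, 754) = 2 × 5 × 13 × 23 × 29 = 86710.
Cycles for period 1334: 86710 / 1334 = 65.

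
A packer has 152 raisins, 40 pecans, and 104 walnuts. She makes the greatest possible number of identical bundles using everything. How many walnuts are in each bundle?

13

Number of bundles = gcd(152, 40, 104).
152 = 2^3 × 19
40 = 2^3 × 5
104 = 2^3 × 13
gcd(152, 40, 104) = 2^3 = 8.
walnuts per bundle = 104 / 8 = 13.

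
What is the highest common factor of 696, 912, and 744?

696 = 2^3 × 3 × 29
912 = 2^4 × 3 × 19
744 = 2^3 × 3 × 31
gcd(696, 912, 744) = 2^3 × 3 = 24.

24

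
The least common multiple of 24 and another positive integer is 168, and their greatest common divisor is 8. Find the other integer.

gcd × lcm = product of the two integers, so the other integer is (8 × 168) / 24 = 56.

56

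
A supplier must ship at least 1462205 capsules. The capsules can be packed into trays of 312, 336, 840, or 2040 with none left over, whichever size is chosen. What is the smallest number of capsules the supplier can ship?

The number of capsules must be a common multiple of 312, 336, 840, and 2040, so a multiple of their LCM.
312 = 2^3 × 3 × 13
336 = 2^4 × 3 × 7
840 = 2^3 × 3 × 5 × 7
2040 = 2^3 × 3 × 5 × 17
LCM(312, 336, 840, 2040) = 2^4 × 3 × 5 × 7 × 13 × 17 = 371280.
Smallest multiple of 371280 that is ≥ 1462205: ⌈1462205/371280⌉ × 371280 = 4 × 371280 = 1485120.

1485120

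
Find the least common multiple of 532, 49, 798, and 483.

256956

532 = 2^2 × 7 × 19
49 = 7^2
798 = 2 × 3 × 7 × 19
483 = 3 × 7 × 23
LCM(532, 49, 798, 483) = 2^2 × 3 × 7^2 × 19 × 23 = 256956.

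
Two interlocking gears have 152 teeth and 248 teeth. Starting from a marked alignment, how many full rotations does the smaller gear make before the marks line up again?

31 rotations

They are all back at their starting positions together after one LCM of the periods.
152 = 2^3 × 19
248 = 2^3 × 31
LCM(152, 248) = 2^3 × 19 × 31 = 4712.
Rotations for period 152: 4712 / 152 = 31.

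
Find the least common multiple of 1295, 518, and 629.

44030

1295 = 5 × 7 × 37
518 = 2 × 7 × 37
629 = 17 × 37
LCM(1295, 518, 629) = 2 × 5 × 7 × 17 × 37 = 44030.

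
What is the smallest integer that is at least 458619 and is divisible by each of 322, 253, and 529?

488796

The integer must be a common multiple of 322, 253, and 529, so a multiple of their LCM.
322 = 2 × 7 × 23
253 = 11 × 23
529 = 23^2
LCM(322, 253, 529) = 2 × 7 × 11 × 23^2 = 81466.
Smallest multiple of 81466 that is ≥ 458619: ⌈458619/81466⌉ × 81466 = 6 × 81466 = 488796.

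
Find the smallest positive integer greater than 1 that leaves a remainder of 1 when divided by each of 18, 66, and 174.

5743

N − 1 must be a common multiple of 18, 66, and 174.
18 = 2 × 3^2
66 = 2 × 3 × 11
174 = 2 × 3 × 29
LCM(18, 66, 174) = 2 × 3^2 × 11 × 29 = 5742.
Smallest N > 1 is LCM + 1 = 5742 + 1 = 5743.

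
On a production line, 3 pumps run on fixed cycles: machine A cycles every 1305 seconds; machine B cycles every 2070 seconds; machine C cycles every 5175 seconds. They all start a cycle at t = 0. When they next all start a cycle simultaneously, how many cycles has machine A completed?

230 cycles

They are all back at their starting positions together after one LCM of the periods.
1305 = 3^2 × 5 × 29
2070 = 2 × 3^2 × 5 × 23
5175 = 3^2 × 5^2 × 23
LCM(1305, 2070, 5175) = 2 × 3^2 × 5^2 × 23 × 29 = 300150.
Cycles for period 1305: 300150 / 1305 = 230.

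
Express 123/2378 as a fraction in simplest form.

123 = 3 × 41
2378 = 2 × 29 × 41
gcd(123, 2378) = 41.
Divide numerator and denominator by 41: 123/2378 = 3/58.

3/58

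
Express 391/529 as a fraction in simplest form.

17/23

391 = 17 × 23
529 = 23^2
gcd(391, 529) = 23.
Divide numerator and denominator by 23: 391/529 = 17/23.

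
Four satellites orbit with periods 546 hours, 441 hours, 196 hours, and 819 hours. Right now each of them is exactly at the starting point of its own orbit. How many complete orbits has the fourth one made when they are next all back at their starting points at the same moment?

28 orbits

They are all back at their starting positions together after one LCM of the periods.
546 = 2 × 3 × 7 × 13
441 = 3^2 × 7^2
196 = 2^2 × 7^2
819 = 3^2 × 7 × 13
LCM(546, 441, 196, 819) = 2^2 × 3^2 × 7^2 × 13 = 22932.
Orbits for period 819: 22932 / 819 = 28.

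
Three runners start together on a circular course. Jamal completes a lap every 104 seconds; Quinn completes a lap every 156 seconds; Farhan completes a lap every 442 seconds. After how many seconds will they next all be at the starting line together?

5304 seconds

The first simultaneous occurrence is after LCM of the individual periods.
104 = 2^3 × 13
156 = 2^2 × 3 × 13
442 = 2 × 13 × 17
LCM(104, 156, 442) = 2^3 × 3 × 13 × 17 = 5304.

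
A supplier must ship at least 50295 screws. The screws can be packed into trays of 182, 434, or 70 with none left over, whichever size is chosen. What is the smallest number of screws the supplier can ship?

The number of screws must be a common multiple of 182, 434, and 70, so a multiple of their LCM.
182 = 2 × 7 × 13
434 = 2 × 7 × 31
70 = 2 × 5 × 7
LCM(182, 434, 70) = 2 × 5 × 7 × 13 × 31 = 28210.
Smallest multiple of 28210 that is ≥ 50295: ⌈50295/28210⌉ × 28210 = 2 × 28210 = 56420.

56420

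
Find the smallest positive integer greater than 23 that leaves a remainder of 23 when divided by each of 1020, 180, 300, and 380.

290723

N − 23 must be a common multiple of 1020, 180, 300, and 380.
1020 = 2^2 × 3 × 5 × 17
180 = 2^2 × 3^2 × 5
300 = 2^2 × 3 × 5^2
380 = 2^2 × 5 × 19
LCM(1020, 180, 300, 380) = 2^2 × 3^2 × 5^2 × 17 × 19 = 290700.
Smallest N > 23 is LCM + 23 = 290700 + 23 = 290723.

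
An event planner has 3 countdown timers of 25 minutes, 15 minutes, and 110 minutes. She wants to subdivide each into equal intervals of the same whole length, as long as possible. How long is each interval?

5 minutes

The interval must divide each timer length; the longest such is the gcd.
25 = 5^2
15 = 3 × 5
110 = 2 × 5 × 11
gcd(25, 15, 110) = 5.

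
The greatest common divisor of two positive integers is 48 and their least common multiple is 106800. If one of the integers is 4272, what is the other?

For two integers, gcd × lcm = product, so the other is (48 × 106800) / 4272 = 5126400 / 4272 = 1200.

1200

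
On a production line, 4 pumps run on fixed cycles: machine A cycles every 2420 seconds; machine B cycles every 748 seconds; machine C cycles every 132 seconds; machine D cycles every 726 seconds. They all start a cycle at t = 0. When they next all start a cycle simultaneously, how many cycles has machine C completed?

They are all back at their starting positions together after one LCM of the periods.
2420 = 2^2 × 5 × 11^2
748 = 2^2 × 11 × 17
132 = 2^2 × 3 × 11
726 = 2 × 3 × 11^2
LCM(2420, 748, 132, 726) = 2^2 × 3 × 5 × 11^2 × 17 = 123420.
Cycles for period 132: 123420 / 132 = 935.

935 cycles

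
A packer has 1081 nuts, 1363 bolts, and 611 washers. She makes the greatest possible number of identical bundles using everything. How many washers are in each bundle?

13

Number of bundles = gcd(1081, 1363, 611).
1081 = 23 × 47
1363 = 29 × 47
611 = 13 × 47
gcd(1081, 1363, 611) = 47.
washers per bundle = 611 / 47 = 13.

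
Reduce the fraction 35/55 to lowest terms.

35 = 5 × 7
55 = 5 × 11
gcd(35, 55) = 5.
Divide numerator and denominator by 5: 35/55 = 7/11.

7/11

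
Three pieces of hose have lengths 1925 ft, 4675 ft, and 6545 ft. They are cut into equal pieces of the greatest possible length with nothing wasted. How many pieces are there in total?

239

Piece length = gcd(1925, 4675, 6545).
1925 = 5^2 × 7 × 11
4675 = 5^2 × 11 × 17
6545 = 5 × 7 × 11 × 17
gcd(1925, 4675, 6545) = 5 × 11 = 55.
Total pieces = 1925/55 + 4675/55 + 6545/55 = 35 + 85 + 119 = 239.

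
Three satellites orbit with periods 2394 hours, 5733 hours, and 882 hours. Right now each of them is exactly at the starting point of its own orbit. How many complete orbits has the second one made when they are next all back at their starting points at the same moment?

They are all back at their starting positions together after one LCM of the periods.
2394 = 2 × 3^2 × 7 × 19
5733 = 3^2 × 7^2 × 13
882 = 2 × 3^2 × 7^2
LCM(2394, 5733, 882) = 2 × 3^2 × 7^2 × 13 × 19 = 217854.
Orbits for period 5733: 217854 / 5733 = 38.

38 orbits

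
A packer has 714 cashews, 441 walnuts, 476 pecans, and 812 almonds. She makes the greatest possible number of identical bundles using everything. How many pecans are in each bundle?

Number of bundles = gcd(714, 441, 476, 812).
714 = 2 × 3 × 7 × 17
441 = 3^2 × 7^2
476 = 2^2 × 7 × 17
812 = 2^2 × 7 × 29
gcd(714, 441, 476, 812) = 7.
pecans per bundle = 476 / 7 = 68.

68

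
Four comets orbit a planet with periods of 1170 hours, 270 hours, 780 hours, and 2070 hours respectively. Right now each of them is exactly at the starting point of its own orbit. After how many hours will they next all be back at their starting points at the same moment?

161460 hours

We need the least common multiple of the intervals.
1170 = 2 × 3^2 × 5 × 13
270 = 2 × 3^3 × 5
780 = 2^2 × 3 × 5 × 13
2070 = 2 × 3^2 × 5 × 23
LCM(1170, 270, 780, 2070) = 2^2 × 3^3 × 5 × 13 × 23 = 161460.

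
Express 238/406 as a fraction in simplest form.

17/29

238 = 2 × 7 × 17
406 = 2 × 7 × 29
gcd(238, 406) = 2 × 7 = 14.
Divide numerator and denominator by 14: 238/406 = 17/29.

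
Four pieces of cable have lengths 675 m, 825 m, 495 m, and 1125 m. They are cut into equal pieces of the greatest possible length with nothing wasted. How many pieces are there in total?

208

Piece length = gcd(675, 825, 495, 1125).
675 = 3^3 × 5^2
825 = 3 × 5^2 × 11
495 = 3^2 × 5 × 11
1125 = 3^2 × 5^3
gcd(675, 825, 495, 1125) = 3 × 5 = 15.
Total pieces = 675/15 + 825/15 + 495/15 + 1125/15 = 45 + 55 + 33 + 75 = 208.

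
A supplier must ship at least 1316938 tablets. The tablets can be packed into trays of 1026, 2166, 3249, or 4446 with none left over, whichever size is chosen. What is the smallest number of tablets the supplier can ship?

The number of tablets must be a common multiple of 1026, 2166, 3249, and 4446, so a multiple of their LCM.
1026 = 2 × 3^3 × 19
2166 = 2 × 3 × 19^2
3249 = 3^2 × 19^2
4446 = 2 × 3^2 × 13 × 19
LCM(1026, 2166, 3249, 4446) = 2 × 3^3 × 13 × 19^2 = 253422.
Smallest multiple of 253422 that is ≥ 1316938: ⌈1316938/253422⌉ × 253422 = 6 × 253422 = 1520532.

1520532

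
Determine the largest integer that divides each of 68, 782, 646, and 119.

68 = 2^2 × 17
782 = 2 × 17 × 23
646 = 2 × 17 × 19
119 = 7 × 17
gcd(68, 782, 646, 119) = 17.

17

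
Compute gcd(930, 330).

930 = 2 × 3 × 5 × 31
330 = 2 × 3 × 5 × 11
gcd(930, 330) = 2 × 3 × 5 = 30.

30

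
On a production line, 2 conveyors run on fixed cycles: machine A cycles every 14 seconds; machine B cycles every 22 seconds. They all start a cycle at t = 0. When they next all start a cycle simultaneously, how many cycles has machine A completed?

The first common completion time is the LCM of the periods.
14 = 2 × 7
22 = 2 × 11
LCM(14, 22) = 2 × 7 × 11 = 154.
Cycles for period 14: 154 / 14 = 11.

11 cycles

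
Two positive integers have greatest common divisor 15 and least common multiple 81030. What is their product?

1215450

For any two positive integers, gcd × lcm = product = 15 × 81030 = 1215450.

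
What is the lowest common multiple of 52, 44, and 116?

52 = 2^2 × 13
44 = 2^2 × 11
116 = 2^2 × 29
LCM(52, 44, 116) = 2^2 × 11 × 13 × 29 = 16588.

16588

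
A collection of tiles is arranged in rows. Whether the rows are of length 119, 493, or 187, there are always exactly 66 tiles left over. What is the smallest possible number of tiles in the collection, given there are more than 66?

N − 66 must be a common multiple of 119, 493, and 187.
119 = 7 × 17
493 = 17 × 29
187 = 11 × 17
LCM(119, 493, 187) = 7 × 11 × 17 × 29 = 37961.
Smallest N > 66 is LCM + 66 = 37961 + 66 = 38027.

38027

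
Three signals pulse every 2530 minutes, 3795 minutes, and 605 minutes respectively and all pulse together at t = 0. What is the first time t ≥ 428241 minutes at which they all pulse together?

Joint pulses occur at multiples of LCM(2530, 3795, 605).
2530 = 2 × 5 × 11 × 23
3795 = 3 × 5 × 11 × 23
605 = 5 × 11^2
LCM(2530, 3795, 605) = 2 × 3 × 5 × 11^2 × 23 = 83490.
Smallest multiple of 83490 that is ≥ 428241: ⌈428241/83490⌉ × 83490 = 6 × 83490 = 500940.

500940 minutes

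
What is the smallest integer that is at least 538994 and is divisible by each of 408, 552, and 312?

609960

The integer must be a common multiple of 408, 552, and 312, so a multiple of their LCM.
408 = 2^3 × 3 × 17
552 = 2^3 × 3 × 23
312 = 2^3 × 3 × 13
LCM(408, 552, 312) = 2^3 × 3 × 13 × 17 × 23 = 121992.
Smallest multiple of 121992 that is ≥ 538994: ⌈538994/121992⌉ × 121992 = 5 × 121992 = 609960.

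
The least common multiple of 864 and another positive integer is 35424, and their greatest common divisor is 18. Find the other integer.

gcd × lcm = product of the two integers, so the other integer is (18 × 35424) / 864 = 738.

738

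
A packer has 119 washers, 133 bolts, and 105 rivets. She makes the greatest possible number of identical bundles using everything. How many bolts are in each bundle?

19

Number of bundles = gcd(119, 133, 105).
119 = 7 × 17
133 = 7 × 19
105 = 3 × 5 × 7
gcd(119, 133, 105) = 7.
bolts per bundle = 133 / 7 = 19.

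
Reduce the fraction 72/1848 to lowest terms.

72 = 2^3 × 3^2
1848 = 2^3 × 3 × 7 × 11
gcd(72, 1848) = 2^3 × 3 = 24.
Divide numerator and denominator by 24: 72/1848 = 3/77.

3/77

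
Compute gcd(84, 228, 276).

84 = 2^2 × 3 × 7
228 = 2^2 × 3 × 19
276 = 2^2 × 3 × 23
gcd(84, 228, 276) = 2^2 × 3 = 12.

12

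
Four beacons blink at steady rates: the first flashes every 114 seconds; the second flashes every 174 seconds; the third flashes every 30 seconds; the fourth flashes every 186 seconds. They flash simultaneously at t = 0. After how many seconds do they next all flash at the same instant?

512430 seconds

The first simultaneous occurrence is after LCM of the individual periods.
114 = 2 × 3 × 19
174 = 2 × 3 × 29
30 = 2 × 3 × 5
186 = 2 × 3 × 31
LCM(114, 174, 30, 186) = 2 × 3 × 5 × 19 × 29 × 31 = 512430.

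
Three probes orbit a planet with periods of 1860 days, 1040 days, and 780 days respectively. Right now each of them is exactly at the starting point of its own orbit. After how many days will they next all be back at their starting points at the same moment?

We need the least common multiple of the intervals.
1860 = 2^2 × 3 × 5 × 31
1040 = 2^4 × 5 × 13
780 = 2^2 × 3 × 5 × 13
LCM(1860, 1040, 780) = 2^4 × 3 × 5 × 13 × 31 = 96720.

96720 days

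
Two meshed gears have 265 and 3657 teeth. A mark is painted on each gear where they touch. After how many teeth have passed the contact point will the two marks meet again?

They coincide at every common multiple of the periods; the first is the LCM.
265 = 5 × 53
3657 = 3 × 23 × 53
LCM(265, 3657) = 3 × 5 × 23 × 53 = 18285.

18285 teeth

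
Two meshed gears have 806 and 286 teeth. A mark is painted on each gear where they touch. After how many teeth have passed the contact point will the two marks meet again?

8866 teeth

We need the least common multiple of the intervals.
806 = 2 × 13 × 31
286 = 2 × 11 × 13
LCM(806, 286) = 2 × 11 × 13 × 31 = 8866.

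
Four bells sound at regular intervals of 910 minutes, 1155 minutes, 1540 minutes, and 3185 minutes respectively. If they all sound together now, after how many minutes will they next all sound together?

420420 minutes

We need the least common multiple of the intervals.
910 = 2 × 5 × 7 × 13
1155 = 3 × 5 × 7 × 11
1540 = 2^2 × 5 × 7 × 11
3185 = 5 × 7^2 × 13
LCM(910, 1155, 1540, 3185) = 2^2 × 3 × 5 × 7^2 × 11 × 13 = 420420.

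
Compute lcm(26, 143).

286

26 = 2 × 13
143 = 11 × 13
LCM(26, 143) = 2 × 11 × 13 = 286.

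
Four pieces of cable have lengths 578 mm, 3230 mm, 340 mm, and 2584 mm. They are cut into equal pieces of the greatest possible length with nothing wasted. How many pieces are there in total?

198

Piece length = gcd(578, 3230, 340, 2584).
578 = 2 × 17^2
3230 = 2 × 5 × 17 × 19
340 = 2^2 × 5 × 17
2584 = 2^3 × 17 × 19
gcd(578, 3230, 340, 2584) = 2 × 17 = 34.
Total pieces = 578/34 + 3230/34 + 340/34 + 2584/34 = 17 + 95 + 10 + 76 = 198.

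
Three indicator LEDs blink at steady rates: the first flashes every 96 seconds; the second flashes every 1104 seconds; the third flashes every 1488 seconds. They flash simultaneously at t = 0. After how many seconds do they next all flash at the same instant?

The first simultaneous occurrence is after LCM of the individual periods.
96 = 2^5 × 3
1104 = 2^4 × 3 × 23
1488 = 2^4 × 3 × 31
LCM(96, 1104, 1488) = 2^5 × 3 × 23 × 31 = 68448.

68448 seconds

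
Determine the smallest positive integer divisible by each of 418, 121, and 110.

22990

418 = 2 × 11 × 19
121 = 11^2
110 = 2 × 5 × 11
LCM(418, 121, 110) = 2 × 5 × 11^2 × 19 = 22990.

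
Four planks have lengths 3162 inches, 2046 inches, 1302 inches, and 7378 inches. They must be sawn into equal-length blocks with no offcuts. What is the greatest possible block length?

The block length must divide every plank, so the greatest is gcd(3162, 2046, 1302, 7378).
3162 = 2 × 3 × 17 × 31
2046 = 2 × 3 × 11 × 31
1302 = 2 × 3 × 7 × 31
7378 = 2 × 7 × 17 × 31
gcd(3162, 2046, 1302, 7378) = 2 × 31 = 62.

62 inches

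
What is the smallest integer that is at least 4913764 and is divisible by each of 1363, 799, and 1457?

5028107

The integer must be a common multiple of 1363, 799, and 1457, so a multiple of their LCM.
1363 = 29 × 47
799 = 17 × 47
1457 = 31 × 47
LCM(1363, 799, 1457) = 17 × 29 × 31 × 47 = 718301.
Smallest multiple of 718301 that is ≥ 4913764: ⌈4913764/718301⌉ × 718301 = 7 × 718301 = 5028107.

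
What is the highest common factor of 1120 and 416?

32

1120 = 2^5 × 5 × 7
416 = 2^5 × 13
gcd(1120, 416) = 2^5 = 32.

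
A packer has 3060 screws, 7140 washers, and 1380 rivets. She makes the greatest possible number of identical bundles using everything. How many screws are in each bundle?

51

Number of bundles = gcd(3060, 7140, 1380).
3060 = 2^2 × 3^2 × 5 × 17
7140 = 2^2 × 3 × 5 × 7 × 17
1380 = 2^2 × 3 × 5 × 23
gcd(3060, 7140, 1380) = 2^2 × 3 × 5 = 60.
screws per bundle = 3060 / 60 = 51.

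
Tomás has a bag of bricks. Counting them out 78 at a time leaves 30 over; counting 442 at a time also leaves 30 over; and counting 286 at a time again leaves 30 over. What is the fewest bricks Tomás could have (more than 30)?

14616

N − 30 must be a common multiple of 78, 442, and 286.
78 = 2 × 3 × 13
442 = 2 × 13 × 17
286 = 2 × 11 × 13
LCM(78, 442, 286) = 2 × 3 × 11 × 13 × 17 = 14586.
Smallest N > 30 is LCM + 30 = 14586 + 30 = 14616.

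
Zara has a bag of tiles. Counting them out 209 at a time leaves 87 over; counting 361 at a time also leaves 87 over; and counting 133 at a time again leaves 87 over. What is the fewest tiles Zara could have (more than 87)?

N − 87 must be a common multiple of 209, 361, and 133.
209 = 11 × 19
361 = 19^2
133 = 7 × 19
LCM(209, 361, 133) = 7 × 11 × 19^2 = 27797.
Smallest N > 87 is LCM + 87 = 27797 + 87 = 27884.

27884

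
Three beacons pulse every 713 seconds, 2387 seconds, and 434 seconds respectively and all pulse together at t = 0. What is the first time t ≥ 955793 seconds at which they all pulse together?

Joint pulses occur at multiples of LCM(713, 2387, 434).
713 = 23 × 31
2387 = 7 × 11 × 31
434 = 2 × 7 × 31
LCM(713, 2387, 434) = 2 × 7 × 11 × 23 × 31 = 109802.
Smallest multiple of 109802 that is ≥ 955793: ⌈955793/109802⌉ × 109802 = 9 × 109802 = 988218.

988218 seconds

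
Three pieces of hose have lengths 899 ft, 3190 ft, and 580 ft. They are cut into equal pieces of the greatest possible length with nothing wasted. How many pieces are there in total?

Piece length = gcd(899, 3190, 580).
899 = 29 × 31
3190 = 2 × 5 × 11 × 29
580 = 2^2 × 5 × 29
gcd(899, 3190, 580) = 29.
Total pieces = 899/29 + 3190/29 + 580/29 = 31 + 110 + 20 = 161.

161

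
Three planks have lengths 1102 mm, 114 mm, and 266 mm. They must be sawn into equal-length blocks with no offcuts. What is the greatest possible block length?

This is the greatest common divisor of 1102, 114, and 266.
1102 = 2 × 19 × 29
114 = 2 × 3 × 19
266 = 2 × 7 × 19
gcd(1102, 114, 266) = 2 × 19 = 38.

38 mm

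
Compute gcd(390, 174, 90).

6

390 = 2 × 3 × 5 × 13
174 = 2 × 3 × 29
90 = 2 × 3^2 × 5
gcd(390, 174, 90) = 2 × 3 = 6.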